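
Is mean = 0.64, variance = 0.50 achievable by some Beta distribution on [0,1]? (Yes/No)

A Beta with mean μ has variance μ(1−μ)/(α+β+1) < μ(1−μ).
Here μ(1−μ) = 0.64×0.36 = 0.2304, and 0.50 ≥ 0.2304.

No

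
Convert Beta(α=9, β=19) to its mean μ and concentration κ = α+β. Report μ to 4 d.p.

μ = 0.3214, κ = 28

κ = α+β = 9+19 = 28; μ = α/κ = 9/28 = 0.3214.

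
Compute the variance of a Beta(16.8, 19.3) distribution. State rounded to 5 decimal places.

0.00671

μ = 16.8/36.1 = 0.465374; Var = μ(1−μ)/(α+β+1) = 0.2488010/37.1 = 0.00671.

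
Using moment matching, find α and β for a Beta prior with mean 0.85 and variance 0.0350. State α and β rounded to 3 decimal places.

α = 2.246, β = 0.396

By moment matching, α+β = μ(1−μ)/σ² − 1 = (0.85·0.15)/0.0350 − 1 = 3.6429 − 1 = 2.6429.
Since α/(α+β) = μ, α = 0.85·2.6429 = 2.246 and β = 0.15·2.6429 = 0.396.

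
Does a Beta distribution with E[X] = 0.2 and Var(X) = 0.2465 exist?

No

The Beta variance bound is σ² < μ(1−μ).
Here μ(1−μ) = 0.2×0.8 = 0.16, and 0.2465 ≥ 0.16.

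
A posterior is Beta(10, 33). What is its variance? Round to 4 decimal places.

0.0041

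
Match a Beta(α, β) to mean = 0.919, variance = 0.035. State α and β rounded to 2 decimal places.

Let s = α+β. The Beta variance is μ(1−μ)/(s+1).
So s+1 = μ(1−μ)/σ² = (0.919×0.081)/0.035 = 0.074439/0.035 = 2.1268, giving s = 1.1268.
Then α = μs = 0.919×1.1268 = 1.04 and β = (1−μ)s = 0.081×1.1268 = 0.09.

α = 1.04, β = 0.09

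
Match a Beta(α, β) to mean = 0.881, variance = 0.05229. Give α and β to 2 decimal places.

α = 0.89, β = 0.12

Write ν = α+β; then α = μν and Var = μ(1−μ)/(ν+1).
ν = μ(1−μ)/Var − 1 = 0.104839/0.05229 − 1 = 1.0050.
α = 0.881·1.0050 = 0.89, β = 0.119·1.0050 = 0.12.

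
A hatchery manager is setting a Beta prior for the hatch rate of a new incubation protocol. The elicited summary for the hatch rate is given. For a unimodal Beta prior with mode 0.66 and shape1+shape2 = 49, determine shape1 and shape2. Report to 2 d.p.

For shape1,shape2>1 the mode is (shape1−1)/(shape1+shape2−2), so shape1 = mode·(κ−2)+1 = 0.66×47+1 = 32.02.
And shape2 = (1−mode)·(κ−2)+1 = 0.34×47+1 = 16.98.

shape1 = 32.02, shape2 = 16.98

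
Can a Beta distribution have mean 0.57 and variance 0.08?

Yes

A Beta with mean μ has variance μ(1−μ)/(α+β+1) < μ(1−μ).
Here μ(1−μ) = 0.57×0.43 = 0.2451, and 0.08 < 0.2451.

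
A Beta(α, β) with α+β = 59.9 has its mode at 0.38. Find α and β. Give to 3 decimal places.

α = 23.002, β = 36.898

Since the density peak of Beta(α,β) is at (α−1)/(α+β−2),
α = 1 + 0.38(59.9−2) = 23.002 and β = 59.9 − 23.002 = 36.898.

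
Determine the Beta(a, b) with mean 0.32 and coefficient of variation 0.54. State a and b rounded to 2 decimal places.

a = 2.01, b = 4.28

σ = CV·μ = 0.54×0.32 = 0.17280, so σ² = 0.029860.
s+1 = μ(1−μ)/σ² = 0.2176/0.029860 = 7.2874, so s = a+b = 6.2874.
a = μs = 2.01, b = (1−μ)s = 4.28.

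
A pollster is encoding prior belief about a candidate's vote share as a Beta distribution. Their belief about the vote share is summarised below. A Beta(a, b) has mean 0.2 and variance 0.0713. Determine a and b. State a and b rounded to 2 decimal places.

Write ν = a+b; then a = μν and Var = μ(1−μ)/(ν+1).
ν = μ(1−μ)/Var − 1 = 0.16/0.0713 − 1 = 1.2440.
a = 0.2·1.2440 = 0.25, b = 0.8·1.2440 = 1.00.

a = 0.25, b = 1.00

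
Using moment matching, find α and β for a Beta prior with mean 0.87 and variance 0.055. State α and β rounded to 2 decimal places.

α = 0.92, β = 0.14

Write ν = α+β; then α = μν and Var = μ(1−μ)/(ν+1).
ν = μ(1−μ)/Var − 1 = 0.1131/0.055 − 1 = 1.0564.
α = 0.87·1.0564 = 0.92, β = 0.13·1.0564 = 0.14.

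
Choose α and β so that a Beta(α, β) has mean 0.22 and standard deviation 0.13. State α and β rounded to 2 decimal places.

α = 2.01, β = 7.14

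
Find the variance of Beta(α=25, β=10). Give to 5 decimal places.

0.00567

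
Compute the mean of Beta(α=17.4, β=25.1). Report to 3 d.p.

0.409

E[X] = α/(α+β) = 17.4/42.5 = 0.409.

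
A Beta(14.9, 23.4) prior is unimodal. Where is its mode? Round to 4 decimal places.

With α,β > 1, mode = (α−1)/(α+β−2) = 13.9/36.3 = 0.3829.

0.3829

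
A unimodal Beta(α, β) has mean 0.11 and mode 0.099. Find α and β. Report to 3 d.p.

α = 8.020, β = 64.889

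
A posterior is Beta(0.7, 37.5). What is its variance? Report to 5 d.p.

α+β = 38.2 and αβ = 26.25, so Var = αβ/[(α+β)²(α+β+1)] = 26.25/57202.208 = 0.00046.

0.00046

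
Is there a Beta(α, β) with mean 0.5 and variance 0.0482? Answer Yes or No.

Yes

For any Beta, Var(X) < E[X]·(1−E[X]).
Here μ(1−μ) = 0.5×0.5 = 0.25, and 0.0482 < 0.25.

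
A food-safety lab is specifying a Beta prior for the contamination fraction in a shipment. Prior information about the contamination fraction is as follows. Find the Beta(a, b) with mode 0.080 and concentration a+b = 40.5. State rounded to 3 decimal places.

a = 4.080, b = 36.420

For a,b>1 the mode is (a−1)/(a+b−2), so a = mode·(κ−2)+1 = 0.080×38.5+1 = 4.080.
And b = (1−mode)·(κ−2)+1 = 0.920×38.5+1 = 36.420.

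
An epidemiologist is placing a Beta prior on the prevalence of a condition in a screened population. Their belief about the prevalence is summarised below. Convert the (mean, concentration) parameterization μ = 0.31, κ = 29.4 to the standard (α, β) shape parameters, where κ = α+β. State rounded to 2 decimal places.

α = 9.11, β = 20.29

α = μκ = 0.31×29.4 = 9.11 and β = (1−μ)κ = 0.69×29.4 = 20.29.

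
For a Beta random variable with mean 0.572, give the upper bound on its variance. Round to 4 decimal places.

For fixed mean μ the Beta variance is μ(1−μ)/(α+β+1), increasing as α+β decreases.
Its least upper bound (not attained) is μ(1−μ) = 0.572·0.428 = 0.2448.

0.2448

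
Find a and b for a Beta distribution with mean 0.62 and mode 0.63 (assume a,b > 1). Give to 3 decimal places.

a = 16.120, b = 9.880

With s = a+b: μ = a/s and mode = (a−1)/(s−2). Eliminating a = μs,
μs − 1 = m(s−2) ⇒ s(μ−m) = 1−2m ⇒ s = -0.26/-0.01 = 26.0000.
So a = μs = 16.120, b = (1−μ)s = 9.880.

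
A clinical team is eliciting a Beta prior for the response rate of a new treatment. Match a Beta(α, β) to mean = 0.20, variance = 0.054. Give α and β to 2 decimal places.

α = 0.39, β = 1.57

By moment matching, α+β = μ(1−μ)/σ² − 1 = (0.20·0.80)/0.054 − 1 = 2.9630 − 1 = 1.9630.
Since α/(α+β) = μ, α = 0.20·1.9630 = 0.39 and β = 0.80·1.9630 = 1.57.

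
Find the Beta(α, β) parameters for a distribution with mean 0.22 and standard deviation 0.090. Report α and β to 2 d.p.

Variance = 0.090² = 0.008100. The moment-matching identity α+β = μ(1−μ)/Var − 1 gives
α+β = 0.1716/0.008100 − 1 = 20.1852, so α = μ·20.1852 = 4.44 and β = (1−μ)·20.1852 = 15.74.

α = 4.44, β = 15.74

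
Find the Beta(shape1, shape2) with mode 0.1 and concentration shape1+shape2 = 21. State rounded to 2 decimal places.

shape1 = 2.90, shape2 = 18.10

Since the density peak of Beta(shape1,shape2) is at (shape1−1)/(shape1+shape2−2),
shape1 = 1 + 0.1(21−2) = 2.90 and shape2 = 21 − 2.90 = 18.10.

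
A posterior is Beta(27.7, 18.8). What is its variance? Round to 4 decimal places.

0.0051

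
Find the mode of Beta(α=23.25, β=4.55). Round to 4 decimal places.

0.8624

With α,β > 1, mode = (α−1)/(α+β−2) = 22.25/25.80 = 0.8624.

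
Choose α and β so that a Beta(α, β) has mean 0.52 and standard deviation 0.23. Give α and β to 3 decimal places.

α = 1.934, β = 1.785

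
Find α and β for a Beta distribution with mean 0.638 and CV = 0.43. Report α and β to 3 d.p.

Var = (CV·μ)² = (0.43×0.638)² = 0.075262.
α+β = μ(1−μ)/Var − 1 = 0.230956/0.075262 − 1 = 2.0687.
Thus α = 0.638·2.0687 = 1.320 and β = 0.362·2.0687 = 0.749.

α = 1.320, β = 0.749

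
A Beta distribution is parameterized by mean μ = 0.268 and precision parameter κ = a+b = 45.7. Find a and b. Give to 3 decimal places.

a = μκ = 0.268×45.7 = 12.248 and b = (1−μ)κ = 0.732×45.7 = 33.452.

a = 12.248, b = 33.452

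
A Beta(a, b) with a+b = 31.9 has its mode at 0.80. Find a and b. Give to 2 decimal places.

a = 24.92, b = 6.98

Since the density peak of Beta(a,b) is at (a−1)/(a+b−2),
a = 1 + 0.80(31.9−2) = 24.92 and b = 31.9 − 24.92 = 6.98.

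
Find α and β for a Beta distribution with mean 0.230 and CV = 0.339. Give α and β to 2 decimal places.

Var = (CV·μ)² = (0.339×0.230)² = 0.006079.
α+β = μ(1−μ)/Var − 1 = 0.177100/0.006079 − 1 = 28.1315.
Thus α = 0.230·28.1315 = 6.47 and β = 0.770·28.1315 = 21.66.

α = 6.47, β = 21.66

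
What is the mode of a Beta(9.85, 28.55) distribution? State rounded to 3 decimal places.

0.243

The density x^(α−1)(1−x)^(β−1) is maximised at (α−1)/(α+β−2) = 8.85/36.40 = 0.243.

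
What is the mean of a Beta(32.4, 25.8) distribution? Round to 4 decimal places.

E[X] = α/(α+β) = 32.4/58.2 = 0.5567.

0.5567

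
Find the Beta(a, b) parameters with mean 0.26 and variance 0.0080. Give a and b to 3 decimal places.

a = 5.993, b = 17.057

Let s = a+b. The Beta variance is μ(1−μ)/(s+1).
So s+1 = μ(1−μ)/σ² = (0.26×0.74)/0.0080 = 0.1924/0.0080 = 24.0500, giving s = 23.0500.
Then a = μs = 0.26×23.0500 = 5.993 and b = (1−μ)s = 0.74×23.0500 = 17.057.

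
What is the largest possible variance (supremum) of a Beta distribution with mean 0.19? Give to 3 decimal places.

0.154

Var = μ(1−μ)/(α+β+1), which approaches μ(1−μ) as α+β → 0.
So the supremum is μ(1−μ) = 0.19×0.81 = 0.154.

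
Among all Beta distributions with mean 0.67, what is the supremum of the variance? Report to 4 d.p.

0.2211

Var = μ(1−μ)/(α+β+1), which approaches μ(1−μ) as α+β → 0.
So the supremum is μ(1−μ) = 0.67×0.33 = 0.2211.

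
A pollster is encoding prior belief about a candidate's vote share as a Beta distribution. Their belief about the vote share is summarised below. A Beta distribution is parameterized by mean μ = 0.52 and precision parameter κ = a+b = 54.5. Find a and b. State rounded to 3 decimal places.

Split κ in proportion μ : (1−μ): a = 0.52·54.5 = 28.340, b = 54.5 − 28.340 = 26.160.

a = 28.340, b = 26.160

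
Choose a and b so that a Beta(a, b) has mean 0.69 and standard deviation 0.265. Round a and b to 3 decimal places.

Variance = 0.265² = 0.070225. The moment-matching identity a+b = μ(1−μ)/Var − 1 gives
a+b = 0.2139/0.070225 − 1 = 2.0459, so a = μ·2.0459 = 1.412 and b = (1−μ)·2.0459 = 0.634.

a = 1.412, b = 0.634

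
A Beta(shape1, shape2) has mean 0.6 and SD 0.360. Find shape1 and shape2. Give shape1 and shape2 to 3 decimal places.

shape1 = 0.511, shape2 = 0.341

First σ² = 0.129600. Setting shape1 = μn, shape2 = (1−μ)n with n = shape1+shape2,
μ(1−μ)/(n+1) = 0.129600 ⇒ n+1 = 0.24/0.129600 = 1.8519 ⇒ n = 0.8519.
Hence shape1 = 0.6×0.8519 = 0.511, shape2 = 0.4×0.8519 = 0.341.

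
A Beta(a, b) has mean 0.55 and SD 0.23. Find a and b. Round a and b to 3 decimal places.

a = 2.023, b = 1.655

Variance = 0.23² = 0.0529. The moment-matching identity a+b = μ(1−μ)/Var − 1 gives
a+b = 0.2475/0.0529 − 1 = 3.6786, so a = μ·3.6786 = 2.023 and b = (1−μ)·3.6786 = 1.655.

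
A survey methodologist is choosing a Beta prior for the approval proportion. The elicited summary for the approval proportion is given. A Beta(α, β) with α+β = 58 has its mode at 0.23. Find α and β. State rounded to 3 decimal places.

α = 13.880, β = 44.120

For α,β>1 the mode is (α−1)/(α+β−2), so α = mode·(κ−2)+1 = 0.23×56+1 = 13.880.
And β = (1−mode)·(κ−2)+1 = 0.77×56+1 = 44.120.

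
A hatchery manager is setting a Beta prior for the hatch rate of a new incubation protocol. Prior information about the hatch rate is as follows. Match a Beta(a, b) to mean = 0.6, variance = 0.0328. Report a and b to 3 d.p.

By moment matching, a+b = μ(1−μ)/σ² − 1 = (0.6·0.4)/0.0328 − 1 = 7.3171 − 1 = 6.3171.
Since a/(a+b) = μ, a = 0.6·6.3171 = 3.790 and b = 0.4·6.3171 = 2.527.

a = 3.790, b = 2.527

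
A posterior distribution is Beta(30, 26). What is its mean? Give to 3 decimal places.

0.536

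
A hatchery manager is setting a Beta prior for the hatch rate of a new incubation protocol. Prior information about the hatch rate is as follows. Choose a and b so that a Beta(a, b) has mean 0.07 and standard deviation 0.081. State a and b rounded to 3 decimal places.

a = 0.625, b = 8.298

σ² = 0.081² = 0.006561.
With s = a+b, Var = μ(1−μ)/(s+1), so s+1 = (0.07×0.93)/0.006561 = 9.9223 and s = 8.9223.
a = μs = 0.625, b = (1−μ)s = 8.298.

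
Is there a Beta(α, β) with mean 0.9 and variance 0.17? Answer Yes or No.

For any Beta, Var(X) < E[X]·(1−E[X]).
Here μ(1−μ) = 0.9×0.1 = 0.09, and 0.17 ≥ 0.09.

No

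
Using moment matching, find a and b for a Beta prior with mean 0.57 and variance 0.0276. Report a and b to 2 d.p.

a = 4.49, b = 3.39

Write ν = a+b; then a = μν and Var = μ(1−μ)/(ν+1).
ν = μ(1−μ)/Var − 1 = 0.2451/0.0276 − 1 = 7.8804.
a = 0.57·7.8804 = 4.49, b = 0.43·7.8804 = 3.39.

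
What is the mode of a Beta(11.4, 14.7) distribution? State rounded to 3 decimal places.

0.432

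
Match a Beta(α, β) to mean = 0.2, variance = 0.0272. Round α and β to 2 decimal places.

Write ν = α+β; then α = μν and Var = μ(1−μ)/(ν+1).
ν = μ(1−μ)/Var − 1 = 0.16/0.0272 − 1 = 4.8824.
α = 0.2·4.8824 = 0.98, β = 0.8·4.8824 = 3.91.

α = 0.98, β = 3.91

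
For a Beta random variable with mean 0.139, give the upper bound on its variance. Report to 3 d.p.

For fixed mean μ the Beta variance is μ(1−μ)/(α+β+1), increasing as α+β decreases.
Its least upper bound (not attained) is μ(1−μ) = 0.139·0.861 = 0.120.

0.120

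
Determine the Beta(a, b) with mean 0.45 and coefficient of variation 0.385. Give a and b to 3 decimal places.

σ = CV·μ = 0.385×0.45 = 0.17325, so σ² = 0.030016.
s+1 = μ(1−μ)/σ² = 0.2475/0.030016 = 8.2457, so s = a+b = 7.2457.
a = μs = 3.261, b = (1−μ)s = 3.985.

a = 3.261, b = 3.985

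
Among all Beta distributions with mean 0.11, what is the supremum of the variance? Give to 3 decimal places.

0.098

For fixed mean μ the Beta variance is μ(1−μ)/(α+β+1), increasing as α+β decreases.
Its least upper bound (not attained) is μ(1−μ) = 0.11·0.89 = 0.098.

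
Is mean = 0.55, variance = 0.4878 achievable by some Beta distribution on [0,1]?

No

A Beta with mean μ has variance μ(1−μ)/(α+β+1) < μ(1−μ).
Here μ(1−μ) = 0.55×0.45 = 0.2475, and 0.4878 ≥ 0.2475.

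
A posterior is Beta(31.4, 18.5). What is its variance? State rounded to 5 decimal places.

0.00458

α+β = 49.9 and αβ = 580.90, so Var = αβ/[(α+β)²(α+β+1)] = 580.90/126741.509 = 0.00458.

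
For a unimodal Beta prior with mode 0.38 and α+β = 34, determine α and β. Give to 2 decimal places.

α = 13.16, β = 20.84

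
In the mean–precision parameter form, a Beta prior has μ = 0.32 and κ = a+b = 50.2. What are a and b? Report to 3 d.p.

Split κ in proportion μ : (1−μ): a = 0.32·50.2 = 16.064, b = 50.2 − 16.064 = 34.136.

a = 16.064, b = 34.136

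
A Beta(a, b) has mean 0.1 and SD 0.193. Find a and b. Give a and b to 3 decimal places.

a = 0.142, b = 1.275

σ² = 0.193² = 0.037249.
With s = a+b, Var = μ(1−μ)/(s+1), so s+1 = (0.1×0.9)/0.037249 = 2.4162 and s = 1.4162.
a = μs = 0.142, b = (1−μ)s = 1.275.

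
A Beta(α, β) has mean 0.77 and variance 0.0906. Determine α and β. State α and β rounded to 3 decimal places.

Let s = α+β. The Beta variance is μ(1−μ)/(s+1).
So s+1 = μ(1−μ)/σ² = (0.77×0.23)/0.0906 = 0.1771/0.0906 = 1.9547, giving s = 0.9547.
Then α = μs = 0.77×0.9547 = 0.735 and β = (1−μ)s = 0.23×0.9547 = 0.220.

α = 0.735, β = 0.220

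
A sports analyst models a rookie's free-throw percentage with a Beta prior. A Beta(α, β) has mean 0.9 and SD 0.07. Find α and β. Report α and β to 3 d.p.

α = 15.631, β = 1.737

Variance = 0.07² = 0.0049. The moment-matching identity α+β = μ(1−μ)/Var − 1 gives
α+β = 0.09/0.0049 − 1 = 17.3673, so α = μ·17.3673 = 15.631 and β = (1−μ)·17.3673 = 1.737.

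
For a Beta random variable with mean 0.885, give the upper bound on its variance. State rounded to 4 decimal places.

0.1018

For fixed mean μ the Beta variance is μ(1−μ)/(α+β+1), increasing as α+β decreases.
Its least upper bound (not attained) is μ(1−μ) = 0.885·0.115 = 0.1018.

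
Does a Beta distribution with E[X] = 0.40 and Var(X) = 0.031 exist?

Yes

The Beta variance bound is σ² < μ(1−μ).
Here μ(1−μ) = 0.40×0.60 = 0.2400, and 0.031 < 0.2400.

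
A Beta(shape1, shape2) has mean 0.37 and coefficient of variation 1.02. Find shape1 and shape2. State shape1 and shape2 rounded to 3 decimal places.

shape1 = 0.236, shape2 = 0.401

σ = CV·μ = 1.02×0.37 = 0.37740, so σ² = 0.142431.
s+1 = μ(1−μ)/σ² = 0.2331/0.142431 = 1.6366, so s = shape1+shape2 = 0.6366.
shape1 = μs = 0.236, shape2 = (1−μ)s = 0.401.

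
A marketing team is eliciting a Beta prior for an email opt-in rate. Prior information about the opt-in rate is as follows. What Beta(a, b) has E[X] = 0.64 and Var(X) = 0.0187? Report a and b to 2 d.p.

a = 7.25, b = 4.08

Write ν = a+b; then a = μν and Var = μ(1−μ)/(ν+1).
ν = μ(1−μ)/Var − 1 = 0.2304/0.0187 − 1 = 11.3209.
a = 0.64·11.3209 = 7.25, b = 0.36·11.3209 = 4.08.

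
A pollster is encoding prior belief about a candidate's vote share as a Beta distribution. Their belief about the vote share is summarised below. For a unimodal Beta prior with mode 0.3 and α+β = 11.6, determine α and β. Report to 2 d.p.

Since the density peak of Beta(α,β) is at (α−1)/(α+β−2),
α = 1 + 0.3(11.6−2) = 3.88 and β = 11.6 − 3.88 = 7.72.

α = 3.88, β = 7.72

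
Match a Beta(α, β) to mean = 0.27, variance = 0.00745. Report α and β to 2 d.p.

Write ν = α+β; then α = μν and Var = μ(1−μ)/(ν+1).
ν = μ(1−μ)/Var − 1 = 0.1971/0.00745 − 1 = 25.4564.
α = 0.27·25.4564 = 6.87, β = 0.73·25.4564 = 18.58.

α = 6.87, β = 18.58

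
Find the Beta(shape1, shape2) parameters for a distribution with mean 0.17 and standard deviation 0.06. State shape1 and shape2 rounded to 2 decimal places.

Variance = 0.06² = 0.0036. The moment-matching identity shape1+shape2 = μ(1−μ)/Var − 1 gives
shape1+shape2 = 0.1411/0.0036 − 1 = 38.1944, so shape1 = μ·38.1944 = 6.49 and shape2 = (1−μ)·38.1944 = 31.70.

shape1 = 6.49, shape2 = 31.70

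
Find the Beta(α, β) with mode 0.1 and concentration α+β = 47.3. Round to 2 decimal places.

α = 5.53, β = 41.77

Mode = (α−1)/(κ−2) with κ = α+β, so α−1 = 0.1·45.3 = 4.53.
α = 5.53; β = κ − α = 41.77.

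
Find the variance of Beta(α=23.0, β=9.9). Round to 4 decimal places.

0.0062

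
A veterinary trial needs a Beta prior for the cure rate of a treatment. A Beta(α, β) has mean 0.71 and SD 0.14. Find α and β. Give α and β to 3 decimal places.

First σ² = 0.0196. Setting α = μn, β = (1−μ)n with n = α+β,
μ(1−μ)/(n+1) = 0.0196 ⇒ n+1 = 0.2059/0.0196 = 10.5051 ⇒ n = 9.5051.
Hence α = 0.71×9.5051 = 6.749, β = 0.29×9.5051 = 2.756.

α = 6.749, β = 2.756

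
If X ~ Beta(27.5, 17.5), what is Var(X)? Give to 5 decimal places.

Var = αβ/[(α+β)²(α+β+1)] = (27.5×17.5)/(45.0²×46.0) = 481.25/93150.000 = 0.00517.

0.00517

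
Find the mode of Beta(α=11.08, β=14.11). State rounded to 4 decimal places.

0.4347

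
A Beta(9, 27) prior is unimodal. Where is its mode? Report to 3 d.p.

0.235

The density x^(α−1)(1−x)^(β−1) is maximised at (α−1)/(α+β−2) = 8/34 = 0.235.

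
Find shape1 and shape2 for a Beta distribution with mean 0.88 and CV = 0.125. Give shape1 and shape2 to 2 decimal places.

Var = (CV·μ)² = (0.125×0.88)² = 0.012100.
shape1+shape2 = μ(1−μ)/Var − 1 = 0.1056/0.012100 − 1 = 7.7273.
Thus shape1 = 0.88·7.7273 = 6.80 and shape2 = 0.12·7.7273 = 0.93.

shape1 = 6.80, shape2 = 0.93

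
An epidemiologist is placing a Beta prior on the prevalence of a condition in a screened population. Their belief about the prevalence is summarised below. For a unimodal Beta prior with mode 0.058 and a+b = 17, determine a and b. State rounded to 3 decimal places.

a = 1.870, b = 15.130

Mode = (a−1)/(κ−2) with κ = a+b, so a−1 = 0.058·15 = 0.870.
a = 1.870; b = κ − a = 15.130.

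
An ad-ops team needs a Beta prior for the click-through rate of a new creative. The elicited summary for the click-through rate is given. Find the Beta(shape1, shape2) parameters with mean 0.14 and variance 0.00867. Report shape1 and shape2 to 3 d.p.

shape1 = 1.804, shape2 = 11.083

Let s = shape1+shape2. The Beta variance is μ(1−μ)/(s+1).
So s+1 = μ(1−μ)/σ² = (0.14×0.86)/0.00867 = 0.1204/0.00867 = 13.8870, giving s = 12.8870.
Then shape1 = μs = 0.14×12.8870 = 1.804 and shape2 = (1−μ)s = 0.86×12.8870 = 11.083.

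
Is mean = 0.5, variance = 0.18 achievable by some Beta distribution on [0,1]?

The Beta variance bound is σ² < μ(1−μ).
Here μ(1−μ) = 0.5×0.5 = 0.25, and 0.18 < 0.25.

Yes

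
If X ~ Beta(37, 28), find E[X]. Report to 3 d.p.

The Beta mean is α/(α+β) = 37/(37+28) = 0.569.

0.569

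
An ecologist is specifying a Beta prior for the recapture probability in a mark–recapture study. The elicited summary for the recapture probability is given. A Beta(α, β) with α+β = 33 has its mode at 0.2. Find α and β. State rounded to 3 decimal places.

α = 7.200, β = 25.800

For α,β>1 the mode is (α−1)/(α+β−2), so α = mode·(κ−2)+1 = 0.2×31+1 = 7.200.
And β = (1−mode)·(κ−2)+1 = 0.8×31+1 = 25.800.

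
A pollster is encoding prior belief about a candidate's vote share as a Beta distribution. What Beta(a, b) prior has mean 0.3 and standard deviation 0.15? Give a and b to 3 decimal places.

Variance = 0.15² = 0.0225. The moment-matching identity a+b = μ(1−μ)/Var − 1 gives
a+b = 0.21/0.0225 − 1 = 8.3333, so a = μ·8.3333 = 2.500 and b = (1−μ)·8.3333 = 5.833.

a = 2.500, b = 5.833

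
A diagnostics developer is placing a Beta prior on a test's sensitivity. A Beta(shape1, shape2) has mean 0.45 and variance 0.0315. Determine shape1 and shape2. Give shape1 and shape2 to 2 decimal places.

shape1 = 3.09, shape2 = 3.77

By moment matching, shape1+shape2 = μ(1−μ)/σ² − 1 = (0.45·0.55)/0.0315 − 1 = 7.8571 − 1 = 6.8571.
Since shape1/(shape1+shape2) = μ, shape1 = 0.45·6.8571 = 3.09 and shape2 = 0.55·6.8571 = 3.77.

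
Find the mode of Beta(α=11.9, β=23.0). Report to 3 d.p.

0.331

With α,β > 1, mode = (α−1)/(α+β−2) = 10.9/32.9 = 0.331.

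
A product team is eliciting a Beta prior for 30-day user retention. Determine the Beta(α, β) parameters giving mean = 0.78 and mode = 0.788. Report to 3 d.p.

With s = α+β: μ = α/s and mode = (α−1)/(s−2). Eliminating α = μs,
μs − 1 = m(s−2) ⇒ s(μ−m) = 1−2m ⇒ s = -0.576/-0.008 = 72.0000.
So α = μs = 56.160, β = (1−μ)s = 15.840.

α = 56.160, β = 15.840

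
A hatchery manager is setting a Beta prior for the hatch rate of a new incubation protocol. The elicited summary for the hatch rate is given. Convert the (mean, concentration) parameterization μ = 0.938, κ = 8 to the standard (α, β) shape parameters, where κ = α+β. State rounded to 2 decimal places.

α = 7.50, β = 0.50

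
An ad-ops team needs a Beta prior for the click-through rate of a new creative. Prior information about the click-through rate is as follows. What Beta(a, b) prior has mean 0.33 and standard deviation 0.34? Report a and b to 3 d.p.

a = 0.301, b = 0.611

First σ² = 0.1156. Setting a = μn, b = (1−μ)n with n = a+b,
μ(1−μ)/(n+1) = 0.1156 ⇒ n+1 = 0.2211/0.1156 = 1.9126 ⇒ n = 0.9126.
Hence a = 0.33×0.9126 = 0.301, b = 0.67×0.9126 = 0.611.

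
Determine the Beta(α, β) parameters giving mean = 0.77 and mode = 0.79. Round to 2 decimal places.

α = 22.33, β = 6.67

Let s = α+β. Mean gives α = μs = 0.77s; mode gives (α−1)/(s−2) = 0.79.
Substituting: 0.77s − 1 = 0.79(s−2) = 0.79s − 1.58, so -0.02s = -0.58 and s = 29.0000.
Then α = 0.77×29.0000 = 22.33 and β = s−α = 6.67.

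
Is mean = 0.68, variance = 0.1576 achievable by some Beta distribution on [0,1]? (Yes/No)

Yes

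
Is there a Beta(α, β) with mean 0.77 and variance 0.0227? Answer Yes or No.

Yes

The Beta variance bound is σ² < μ(1−μ).
Here μ(1−μ) = 0.77×0.23 = 0.1771, and 0.0227 < 0.1771.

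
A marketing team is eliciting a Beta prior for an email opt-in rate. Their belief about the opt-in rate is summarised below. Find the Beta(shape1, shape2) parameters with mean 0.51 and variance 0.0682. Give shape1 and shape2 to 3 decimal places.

shape1 = 1.359, shape2 = 1.305

Let s = shape1+shape2. The Beta variance is μ(1−μ)/(s+1).
So s+1 = μ(1−μ)/σ² = (0.51×0.49)/0.0682 = 0.2499/0.0682 = 3.6642, giving s = 2.6642.
Then shape1 = μs = 0.51×2.6642 = 1.359 and shape2 = (1−μ)s = 0.49×2.6642 = 1.305.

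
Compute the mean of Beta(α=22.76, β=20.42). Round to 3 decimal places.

0.527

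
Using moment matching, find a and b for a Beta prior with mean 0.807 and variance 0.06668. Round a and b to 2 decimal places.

a = 1.08, b = 0.26

Let s = a+b. The Beta variance is μ(1−μ)/(s+1).
So s+1 = μ(1−μ)/σ² = (0.807×0.193)/0.06668 = 0.155751/0.06668 = 2.3358, giving s = 1.3358.
Then a = μs = 0.807×1.3358 = 1.08 and b = (1−μ)s = 0.193×1.3358 = 0.26.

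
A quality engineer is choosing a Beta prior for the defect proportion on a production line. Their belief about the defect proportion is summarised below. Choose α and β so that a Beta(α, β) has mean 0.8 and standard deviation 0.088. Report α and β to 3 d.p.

Variance = 0.088² = 0.007744. The moment-matching identity α+β = μ(1−μ)/Var − 1 gives
α+β = 0.16/0.007744 − 1 = 19.6612, so α = μ·19.6612 = 15.729 and β = (1−μ)·19.6612 = 3.932.

α = 15.729, β = 3.932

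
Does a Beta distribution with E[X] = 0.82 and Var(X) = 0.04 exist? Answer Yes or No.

Yes

For any Beta, Var(X) < E[X]·(1−E[X]).
Here μ(1−μ) = 0.82×0.18 = 0.1476, and 0.04 < 0.1476.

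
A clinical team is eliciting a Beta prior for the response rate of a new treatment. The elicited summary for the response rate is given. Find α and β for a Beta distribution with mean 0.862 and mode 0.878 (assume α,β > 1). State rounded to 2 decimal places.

α = 40.73, β = 6.52

Let s = α+β. Mean gives α = μs = 0.862s; mode gives (α−1)/(s−2) = 0.878.
Substituting: 0.862s − 1 = 0.878(s−2) = 0.878s − 1.756, so -0.016s = -0.756 and s = 47.2500.
Then α = 0.862×47.2500 = 40.73 and β = s−α = 6.52.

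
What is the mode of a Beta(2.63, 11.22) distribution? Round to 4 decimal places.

0.1376

With α,β > 1, mode = (α−1)/(α+β−2) = 1.63/11.85 = 0.1376.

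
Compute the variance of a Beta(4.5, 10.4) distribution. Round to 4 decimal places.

α+β = 14.9 and αβ = 46.80, so Var = αβ/[(α+β)²(α+β+1)] = 46.80/3529.959 = 0.0133.

0.0133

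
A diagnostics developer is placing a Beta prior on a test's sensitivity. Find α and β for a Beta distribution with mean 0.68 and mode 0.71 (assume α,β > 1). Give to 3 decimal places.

α = 9.520, β = 4.480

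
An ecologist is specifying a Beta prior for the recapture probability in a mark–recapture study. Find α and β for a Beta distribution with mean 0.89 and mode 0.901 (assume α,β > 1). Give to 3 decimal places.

α = 64.889, β = 8.020

With s = α+β: μ = α/s and mode = (α−1)/(s−2). Eliminating α = μs,
μs − 1 = m(s−2) ⇒ s(μ−m) = 1−2m ⇒ s = -0.802/-0.011 = 72.9091.
So α = μs = 64.889, β = (1−μ)s = 8.020.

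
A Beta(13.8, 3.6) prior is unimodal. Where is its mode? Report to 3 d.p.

0.831

With α,β > 1, mode = (α−1)/(α+β−2) = 12.8/15.4 = 0.831.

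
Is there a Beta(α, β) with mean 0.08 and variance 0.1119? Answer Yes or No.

No

A Beta with mean μ has variance μ(1−μ)/(α+β+1) < μ(1−μ).
Here μ(1−μ) = 0.08×0.92 = 0.0736, and 0.1119 ≥ 0.0736.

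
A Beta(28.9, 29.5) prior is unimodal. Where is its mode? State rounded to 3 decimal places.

The density x^(α−1)(1−x)^(β−1) is maximised at (α−1)/(α+β−2) = 27.9/56.4 = 0.495.

0.495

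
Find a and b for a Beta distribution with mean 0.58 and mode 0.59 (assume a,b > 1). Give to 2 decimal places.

a = 10.44, b = 7.56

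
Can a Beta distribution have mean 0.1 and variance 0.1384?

No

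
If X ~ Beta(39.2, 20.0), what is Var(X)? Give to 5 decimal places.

0.00372

α+β = 59.2 and αβ = 784.00, so Var = αβ/[(α+β)²(α+β+1)] = 784.00/210979.328 = 0.00372.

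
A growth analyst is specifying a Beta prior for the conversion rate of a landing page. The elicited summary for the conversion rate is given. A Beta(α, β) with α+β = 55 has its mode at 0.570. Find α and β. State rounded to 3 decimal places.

α = 31.210, β = 23.790

For α,β>1 the mode is (α−1)/(α+β−2), so α = mode·(κ−2)+1 = 0.570×53+1 = 31.210.
And β = (1−mode)·(κ−2)+1 = 0.430×53+1 = 23.790.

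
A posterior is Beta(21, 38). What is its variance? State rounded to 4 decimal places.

α+β = 59 and αβ = 798, so Var = αβ/[(α+β)²(α+β+1)] = 798/208860 = 0.0038.

0.0038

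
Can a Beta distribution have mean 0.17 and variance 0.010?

The Beta variance bound is σ² < μ(1−μ).
Here μ(1−μ) = 0.17×0.83 = 0.1411, and 0.010 < 0.1411.

Yes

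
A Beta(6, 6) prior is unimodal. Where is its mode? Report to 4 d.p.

The density x^(α−1)(1−x)^(β−1) is maximised at (α−1)/(α+β−2) = 5/10 = 0.5000.

0.5000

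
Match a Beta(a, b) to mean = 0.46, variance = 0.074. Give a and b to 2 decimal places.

a = 1.08, b = 1.27

By moment matching, a+b = μ(1−μ)/σ² − 1 = (0.46·0.54)/0.074 − 1 = 3.3568 − 1 = 2.3568.
Since a/(a+b) = μ, a = 0.46·2.3568 = 1.08 and b = 0.54·2.3568 = 1.27.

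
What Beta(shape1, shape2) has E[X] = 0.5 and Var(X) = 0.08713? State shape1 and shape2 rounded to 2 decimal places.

Let s = shape1+shape2. The Beta variance is μ(1−μ)/(s+1).
So s+1 = μ(1−μ)/σ² = (0.5×0.5)/0.08713 = 0.25/0.08713 = 2.8693, giving s = 1.8693.
Then shape1 = μs = 0.5×1.8693 = 0.93 and shape2 = (1−μ)s = 0.5×1.8693 = 0.93.

shape1 = 0.93, shape2 = 0.93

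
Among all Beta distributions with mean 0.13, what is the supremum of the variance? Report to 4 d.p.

For fixed mean μ the Beta variance is μ(1−μ)/(α+β+1), increasing as α+β decreases.
Its least upper bound (not attained) is μ(1−μ) = 0.13·0.87 = 0.1131.

0.1131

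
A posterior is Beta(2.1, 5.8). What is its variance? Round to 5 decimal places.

0.02193

α+β = 7.9 and αβ = 12.18, so Var = αβ/[(α+β)²(α+β+1)] = 12.18/555.449 = 0.02193.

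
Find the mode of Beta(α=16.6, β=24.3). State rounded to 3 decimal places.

With α,β > 1, mode = (α−1)/(α+β−2) = 15.6/38.9 = 0.401.

0.401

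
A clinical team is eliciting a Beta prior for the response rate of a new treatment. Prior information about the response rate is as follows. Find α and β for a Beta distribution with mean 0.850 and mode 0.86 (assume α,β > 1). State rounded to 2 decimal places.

α = 61.20, β = 10.80

Let s = α+β. Mean gives α = μs = 0.850s; mode gives (α−1)/(s−2) = 0.86.
Substituting: 0.850s − 1 = 0.86(s−2) = 0.86s − 1.72, so -0.010s = -0.72 and s = 72.0000.
Then α = 0.850×72.0000 = 61.20 and β = s−α = 10.80.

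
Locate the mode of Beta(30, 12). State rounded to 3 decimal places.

0.725

With α,β > 1, mode = (α−1)/(α+β−2) = 29/40 = 0.725.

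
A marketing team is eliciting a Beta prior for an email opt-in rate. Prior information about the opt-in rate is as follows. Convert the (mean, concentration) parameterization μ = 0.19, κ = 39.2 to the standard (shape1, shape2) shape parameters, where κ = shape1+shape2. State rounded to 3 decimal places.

Split κ in proportion μ : (1−μ): shape1 = 0.19·39.2 = 7.448, shape2 = 39.2 − 7.448 = 31.752.

shape1 = 7.448, shape2 = 31.752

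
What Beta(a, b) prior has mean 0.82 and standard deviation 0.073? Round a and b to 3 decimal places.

a = 21.892, b = 4.806

First σ² = 0.005329. Setting a = μn, b = (1−μ)n with n = a+b,
μ(1−μ)/(n+1) = 0.005329 ⇒ n+1 = 0.1476/0.005329 = 27.6975 ⇒ n = 26.6975.
Hence a = 0.82×26.6975 = 21.892, b = 0.18×26.6975 = 4.806.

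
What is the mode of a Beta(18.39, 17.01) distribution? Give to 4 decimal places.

With α,β > 1, mode = (α−1)/(α+β−2) = 17.39/33.40 = 0.5207.

0.5207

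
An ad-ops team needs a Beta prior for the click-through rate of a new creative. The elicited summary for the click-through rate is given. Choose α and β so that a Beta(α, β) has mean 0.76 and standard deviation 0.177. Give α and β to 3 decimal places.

α = 3.665, β = 1.157

Variance = 0.177² = 0.031329. The moment-matching identity α+β = μ(1−μ)/Var − 1 gives
α+β = 0.1824/0.031329 − 1 = 4.8221, so α = μ·4.8221 = 3.665 and β = (1−μ)·4.8221 = 1.157.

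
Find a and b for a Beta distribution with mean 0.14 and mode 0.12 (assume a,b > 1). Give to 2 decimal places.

a = 5.32, b = 32.68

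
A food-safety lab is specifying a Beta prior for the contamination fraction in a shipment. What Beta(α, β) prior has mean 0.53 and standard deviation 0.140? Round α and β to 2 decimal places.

α = 6.21, β = 5.50

Variance = 0.140² = 0.019600. The moment-matching identity α+β = μ(1−μ)/Var − 1 gives
α+β = 0.2491/0.019600 − 1 = 11.7092, so α = μ·11.7092 = 6.21 and β = (1−μ)·11.7092 = 5.50.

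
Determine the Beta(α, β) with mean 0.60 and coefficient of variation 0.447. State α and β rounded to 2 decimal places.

α = 1.40, β = 0.93

σ = CV·μ = 0.447×0.60 = 0.26820, so σ² = 0.071931.
s+1 = μ(1−μ)/σ² = 0.2400/0.071931 = 3.3365, so s = α+β = 2.3365.
α = μs = 1.40, β = (1−μ)s = 0.93.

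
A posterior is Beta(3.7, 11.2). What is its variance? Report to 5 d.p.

0.01174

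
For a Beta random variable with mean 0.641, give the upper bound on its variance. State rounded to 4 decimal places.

0.2301

For fixed mean μ the Beta variance is μ(1−μ)/(α+β+1), increasing as α+β decreases.
Its least upper bound (not attained) is μ(1−μ) = 0.641·0.359 = 0.2301.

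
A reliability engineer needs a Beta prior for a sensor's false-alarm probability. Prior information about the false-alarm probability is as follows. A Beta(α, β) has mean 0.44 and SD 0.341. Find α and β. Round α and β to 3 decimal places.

α = 0.492, β = 0.627

First σ² = 0.116281. Setting α = μn, β = (1−μ)n with n = α+β,
μ(1−μ)/(n+1) = 0.116281 ⇒ n+1 = 0.2464/0.116281 = 2.1190 ⇒ n = 1.1190.
Hence α = 0.44×1.1190 = 0.492, β = 0.56×1.1190 = 0.627.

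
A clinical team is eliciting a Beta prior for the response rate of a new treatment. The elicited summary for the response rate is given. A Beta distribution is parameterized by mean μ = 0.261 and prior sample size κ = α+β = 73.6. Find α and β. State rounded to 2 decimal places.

α = 19.21, β = 54.39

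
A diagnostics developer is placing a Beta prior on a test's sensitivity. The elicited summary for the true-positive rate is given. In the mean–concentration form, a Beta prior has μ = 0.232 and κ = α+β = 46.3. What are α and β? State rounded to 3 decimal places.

α = 10.742, β = 35.558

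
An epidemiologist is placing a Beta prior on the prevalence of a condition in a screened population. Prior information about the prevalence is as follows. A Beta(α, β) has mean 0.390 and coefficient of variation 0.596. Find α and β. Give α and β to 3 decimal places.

σ = CV·μ = 0.596×0.390 = 0.23244, so σ² = 0.054028.
s+1 = μ(1−μ)/σ² = 0.237900/0.054028 = 4.4032, so s = α+β = 3.4032.
α = μs = 1.327, β = (1−μ)s = 2.076.

α = 1.327, β = 2.076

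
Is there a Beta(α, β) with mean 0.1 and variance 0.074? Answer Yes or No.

Yes

For any Beta, Var(X) < E[X]·(1−E[X]).
Here μ(1−μ) = 0.1×0.9 = 0.09, and 0.074 < 0.09.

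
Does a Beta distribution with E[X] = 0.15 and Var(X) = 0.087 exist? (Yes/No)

Yes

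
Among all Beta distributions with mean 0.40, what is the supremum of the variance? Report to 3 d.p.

0.240

For fixed mean μ the Beta variance is μ(1−μ)/(α+β+1), increasing as α+β decreases.
Its least upper bound (not attained) is μ(1−μ) = 0.40·0.60 = 0.240.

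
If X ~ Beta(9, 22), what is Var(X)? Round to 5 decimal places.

α+β = 31 and αβ = 198, so Var = αβ/[(α+β)²(α+β+1)] = 198/30752 = 0.00644.

0.00644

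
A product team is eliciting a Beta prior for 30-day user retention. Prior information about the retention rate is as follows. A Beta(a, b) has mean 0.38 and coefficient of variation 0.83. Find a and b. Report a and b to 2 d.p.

σ = CV·μ = 0.83×0.38 = 0.31540, so σ² = 0.099477.
s+1 = μ(1−μ)/σ² = 0.2356/0.099477 = 2.3684, so s = a+b = 1.3684.
a = μs = 0.52, b = (1−μ)s = 0.85.

a = 0.52, b = 0.85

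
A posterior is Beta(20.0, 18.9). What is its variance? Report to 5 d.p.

0.00626

μ = 20.0/38.9 = 0.514139; Var = μ(1−μ)/(α+β+1) = 0.2498001/39.9 = 0.00626.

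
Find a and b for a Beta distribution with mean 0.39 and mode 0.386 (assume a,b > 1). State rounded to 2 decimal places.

a = 22.23, b = 34.77

With s = a+b: μ = a/s and mode = (a−1)/(s−2). Eliminating a = μs,
μs − 1 = m(s−2) ⇒ s(μ−m) = 1−2m ⇒ s = 0.228/0.004 = 57.0000.
So a = μs = 22.23, b = (1−μ)s = 34.77.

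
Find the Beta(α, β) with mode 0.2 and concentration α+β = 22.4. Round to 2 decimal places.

Since the density peak of Beta(α,β) is at (α−1)/(α+β−2),
α = 1 + 0.2(22.4−2) = 5.08 and β = 22.4 − 5.08 = 17.32.

α = 5.08, β = 17.32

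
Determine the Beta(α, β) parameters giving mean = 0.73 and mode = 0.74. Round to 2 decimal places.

Let s = α+β. Mean gives α = μs = 0.73s; mode gives (α−1)/(s−2) = 0.74.
Substituting: 0.73s − 1 = 0.74(s−2) = 0.74s − 1.48, so -0.01s = -0.48 and s = 48.0000.
Then α = 0.73×48.0000 = 35.04 and β = s−α = 12.96.

α = 35.04, β = 12.96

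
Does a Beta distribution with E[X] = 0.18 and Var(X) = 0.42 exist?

No

A Beta with mean μ has variance μ(1−μ)/(α+β+1) < μ(1−μ).
Here μ(1−μ) = 0.18×0.82 = 0.1476, and 0.42 ≥ 0.1476.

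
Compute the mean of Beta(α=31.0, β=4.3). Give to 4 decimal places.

The Beta mean is α/(α+β) = 31.0/(31.0+4.3) = 0.8782.

0.8782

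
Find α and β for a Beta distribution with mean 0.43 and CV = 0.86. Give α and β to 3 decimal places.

α = 0.341, β = 0.452

σ = CV·μ = 0.86×0.43 = 0.36980, so σ² = 0.136752.
s+1 = μ(1−μ)/σ² = 0.2451/0.136752 = 1.7923, so s = α+β = 0.7923.
α = μs = 0.341, β = (1−μ)s = 0.452.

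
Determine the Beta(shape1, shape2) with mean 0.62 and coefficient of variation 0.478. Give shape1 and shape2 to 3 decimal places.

shape1 = 1.043, shape2 = 0.639

σ = CV·μ = 0.478×0.62 = 0.29636, so σ² = 0.087829.
s+1 = μ(1−μ)/σ² = 0.2356/0.087829 = 2.6825, so s = shape1+shape2 = 1.6825.
shape1 = μs = 1.043, shape2 = (1−μ)s = 0.639.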